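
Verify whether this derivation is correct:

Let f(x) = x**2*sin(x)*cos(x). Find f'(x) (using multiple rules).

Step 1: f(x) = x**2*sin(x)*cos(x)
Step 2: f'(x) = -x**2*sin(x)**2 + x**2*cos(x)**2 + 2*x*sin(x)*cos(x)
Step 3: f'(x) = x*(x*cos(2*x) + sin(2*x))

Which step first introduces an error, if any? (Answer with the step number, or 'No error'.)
No error

All steps in this derivation are correct.
The final answer f'(x) = x*(x*cos(2*x) + sin(2*x)) is valid.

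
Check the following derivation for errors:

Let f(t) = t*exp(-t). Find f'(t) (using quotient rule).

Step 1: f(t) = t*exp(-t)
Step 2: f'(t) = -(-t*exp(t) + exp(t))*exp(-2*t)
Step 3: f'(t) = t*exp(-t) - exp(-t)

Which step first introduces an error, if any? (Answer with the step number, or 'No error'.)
Step 2

Step 2 is incorrect due to a sign flip.
The step shows: -(-t*exp(t) + exp(t))*exp(-2*t)
The correct value should be: (-t*exp(t) + exp(t))*exp(-2*t)

Explanation: The sign of the whole expression was flipped: the term (-t*exp(t) + exp(t))*exp(-2*t) was incorrectly written as -(-t*exp(t) + exp(t))*exp(-2*t)
The later steps are derived from this incorrect expression, so the error originates in Step 2.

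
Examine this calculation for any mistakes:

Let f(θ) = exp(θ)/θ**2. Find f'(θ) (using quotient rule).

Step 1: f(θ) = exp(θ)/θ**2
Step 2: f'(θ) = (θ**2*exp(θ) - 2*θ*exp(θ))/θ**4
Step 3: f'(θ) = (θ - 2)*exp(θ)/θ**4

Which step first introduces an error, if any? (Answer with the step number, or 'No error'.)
Step 3

Step 3 is incorrect due to a wrong exponent.
The step shows: (θ - 2)*exp(θ)/θ**4
The correct value should be: (θ - 2)*exp(θ)/θ**3

Explanation: The exponent -3 on θ was incorrectly written as -4: the term (θ - 2)*exp(θ)/θ**3 was incorrectly written as (θ - 2)*exp(θ)/θ**4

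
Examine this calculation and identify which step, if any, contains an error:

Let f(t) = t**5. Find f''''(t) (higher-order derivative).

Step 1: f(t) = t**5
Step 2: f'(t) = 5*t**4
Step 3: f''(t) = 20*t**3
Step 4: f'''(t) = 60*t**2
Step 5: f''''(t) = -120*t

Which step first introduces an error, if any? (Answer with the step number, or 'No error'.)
Step 5

Step 5 is incorrect due to a sign flip.
The step shows: -120*t
The correct value should be: 120*t

Explanation: The sign of the whole expression was flipped: the term 120*t was incorrectly written as -120*t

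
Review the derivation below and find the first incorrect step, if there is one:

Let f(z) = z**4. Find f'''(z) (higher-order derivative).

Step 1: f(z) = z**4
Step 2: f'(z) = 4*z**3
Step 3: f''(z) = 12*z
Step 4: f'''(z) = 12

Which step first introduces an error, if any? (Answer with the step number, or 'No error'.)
Step 3

Step 3 is incorrect due to a wrong exponent.
The step shows: 12*z
The correct value should be: 12*z**2

Explanation: The exponent 2 on z was incorrectly written as 1: the term 12*z**2 was incorrectly written as 12*z
The later steps are derived from this incorrect expression, so the error originates in Step 3.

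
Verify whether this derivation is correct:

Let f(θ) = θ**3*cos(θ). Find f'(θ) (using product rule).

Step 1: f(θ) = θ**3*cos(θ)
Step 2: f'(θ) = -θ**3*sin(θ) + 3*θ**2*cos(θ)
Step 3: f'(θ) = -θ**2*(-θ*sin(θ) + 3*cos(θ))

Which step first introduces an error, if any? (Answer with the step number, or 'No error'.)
Step 3

Step 3 is incorrect due to a sign flip.
The step shows: -θ**2*(-θ*sin(θ) + 3*cos(θ))
The correct value should be: θ**2*(-θ*sin(θ) + 3*cos(θ))

Explanation: The sign of the whole expression was flipped: the term θ**2*(-θ*sin(θ) + 3*cos(θ)) was incorrectly written as -θ**2*(-θ*sin(θ) + 3*cos(θ))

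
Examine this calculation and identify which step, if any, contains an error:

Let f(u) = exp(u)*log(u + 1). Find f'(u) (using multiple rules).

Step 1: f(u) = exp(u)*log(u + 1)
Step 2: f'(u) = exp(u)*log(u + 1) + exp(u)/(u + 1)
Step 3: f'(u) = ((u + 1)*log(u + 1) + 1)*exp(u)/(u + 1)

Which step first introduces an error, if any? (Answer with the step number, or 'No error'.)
No error

All steps in this derivation are correct.
The final answer f'(u) = ((u + 1)*log(u + 1) + 1)*exp(u)/(u + 1) is valid.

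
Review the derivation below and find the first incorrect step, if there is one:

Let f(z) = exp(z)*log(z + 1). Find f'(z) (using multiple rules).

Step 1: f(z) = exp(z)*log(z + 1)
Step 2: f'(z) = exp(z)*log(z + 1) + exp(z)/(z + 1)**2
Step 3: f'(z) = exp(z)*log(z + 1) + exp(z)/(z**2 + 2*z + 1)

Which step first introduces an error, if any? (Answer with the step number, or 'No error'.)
Step 2

Step 2 is incorrect due to a wrong exponent.
The step shows: exp(z)*log(z + 1) + exp(z)/(z + 1)**2
The correct value should be: exp(z)*log(z + 1) + exp(z)/(z + 1)

Explanation: The exponent -1 on z + 1 was incorrectly written as -2: the term exp(z)/(z + 1) was incorrectly written as exp(z)/(z + 1)**2
The later steps are derived from this incorrect expression, so the error originates in Step 2.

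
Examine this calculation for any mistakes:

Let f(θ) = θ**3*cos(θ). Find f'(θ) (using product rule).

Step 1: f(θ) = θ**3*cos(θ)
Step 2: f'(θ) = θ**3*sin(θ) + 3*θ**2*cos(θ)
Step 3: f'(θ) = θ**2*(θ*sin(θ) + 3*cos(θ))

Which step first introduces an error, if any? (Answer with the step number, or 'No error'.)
Step 2

Step 2 is incorrect due to a sign flip.
The step shows: θ**3*sin(θ) + 3*θ**2*cos(θ)
The correct value should be: -θ**3*sin(θ) + 3*θ**2*cos(θ)

Explanation: The sign of one term was flipped: the term -θ**3*sin(θ) was incorrectly written as θ**3*sin(θ)
The later steps are derived from this incorrect expression, so the error originates in Step 2.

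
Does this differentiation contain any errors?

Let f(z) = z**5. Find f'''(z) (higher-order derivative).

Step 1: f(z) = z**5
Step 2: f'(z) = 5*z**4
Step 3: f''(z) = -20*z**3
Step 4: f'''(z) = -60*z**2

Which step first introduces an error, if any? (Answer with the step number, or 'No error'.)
Step 3

Step 3 is incorrect due to a sign flip.
The step shows: -20*z**3
The correct value should be: 20*z**3

Explanation: The sign of the whole expression was flipped: the term 20*z**3 was incorrectly written as -20*z**3
The later steps are derived from this incorrect expression, so the error originates in Step 3.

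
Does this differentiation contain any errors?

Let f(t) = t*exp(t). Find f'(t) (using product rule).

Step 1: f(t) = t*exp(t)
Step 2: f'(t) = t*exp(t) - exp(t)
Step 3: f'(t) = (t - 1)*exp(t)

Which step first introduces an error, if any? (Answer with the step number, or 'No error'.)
Step 2

Step 2 is incorrect due to a sign flip.
The step shows: t*exp(t) - exp(t)
The correct value should be: t*exp(t) + exp(t)

Explanation: The sign of one term was flipped: the term exp(t) was incorrectly written as -exp(t)
The later steps are derived from this incorrect expression, so the error originates in Step 2.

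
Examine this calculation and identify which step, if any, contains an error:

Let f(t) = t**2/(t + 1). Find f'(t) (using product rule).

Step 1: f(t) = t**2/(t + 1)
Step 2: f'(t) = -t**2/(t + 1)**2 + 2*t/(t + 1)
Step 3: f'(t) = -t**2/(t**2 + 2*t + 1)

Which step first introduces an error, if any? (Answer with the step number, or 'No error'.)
Step 3

Step 3 is incorrect due to a dropped term.
The step shows: -t**2/(t**2 + 2*t + 1)
The correct value should be: -t**2/(t**2 + 2*t + 1) + 2*t/(t + 1)

Explanation: A term was dropped: the term 2*t/(t + 1) was incorrectly omitted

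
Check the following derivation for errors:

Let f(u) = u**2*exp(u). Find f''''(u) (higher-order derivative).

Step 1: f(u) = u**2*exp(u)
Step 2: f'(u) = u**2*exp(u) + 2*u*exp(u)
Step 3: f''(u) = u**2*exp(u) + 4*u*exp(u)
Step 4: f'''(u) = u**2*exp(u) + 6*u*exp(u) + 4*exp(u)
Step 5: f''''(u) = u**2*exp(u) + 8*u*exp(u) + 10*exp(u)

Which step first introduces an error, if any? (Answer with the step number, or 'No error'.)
Step 3

Step 3 is incorrect due to a dropped term.
The step shows: u**2*exp(u) + 4*u*exp(u)
The correct value should be: u**2*exp(u) + 4*u*exp(u) + 2*exp(u)

Explanation: A term was dropped: the term 2*exp(u) was incorrectly omitted
The later steps are derived from this incorrect expression, so the error originates in Step 3.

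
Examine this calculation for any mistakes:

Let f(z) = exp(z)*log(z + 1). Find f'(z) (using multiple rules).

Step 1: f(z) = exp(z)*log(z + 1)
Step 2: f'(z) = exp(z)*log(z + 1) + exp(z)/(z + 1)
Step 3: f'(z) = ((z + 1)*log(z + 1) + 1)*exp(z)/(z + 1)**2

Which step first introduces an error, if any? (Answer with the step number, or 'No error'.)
Step 3

Step 3 is incorrect due to a wrong exponent.
The step shows: ((z + 1)*log(z + 1) + 1)*exp(z)/(z + 1)**2
The correct value should be: ((z + 1)*log(z + 1) + 1)*exp(z)/(z + 1)

Explanation: The exponent -1 on z + 1 was incorrectly written as -2: the term ((z + 1)*log(z + 1) + 1)*exp(z)/(z + 1) was incorrectly written as ((z + 1)*log(z + 1) + 1)*exp(z)/(z + 1)**2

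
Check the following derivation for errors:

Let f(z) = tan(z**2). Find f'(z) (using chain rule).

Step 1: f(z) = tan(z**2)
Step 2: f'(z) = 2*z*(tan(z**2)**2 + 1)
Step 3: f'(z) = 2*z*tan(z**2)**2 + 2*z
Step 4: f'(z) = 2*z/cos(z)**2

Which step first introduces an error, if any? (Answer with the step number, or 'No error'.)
Step 4

Step 4 is incorrect due to a wrong exponent.
The step shows: 2*z/cos(z)**2
The correct value should be: 2*z/cos(z**2)**2

Explanation: The exponent 2 on z was incorrectly written as 1: the term 2*z/cos(z**2)**2 was incorrectly written as 2*z/cos(z)**2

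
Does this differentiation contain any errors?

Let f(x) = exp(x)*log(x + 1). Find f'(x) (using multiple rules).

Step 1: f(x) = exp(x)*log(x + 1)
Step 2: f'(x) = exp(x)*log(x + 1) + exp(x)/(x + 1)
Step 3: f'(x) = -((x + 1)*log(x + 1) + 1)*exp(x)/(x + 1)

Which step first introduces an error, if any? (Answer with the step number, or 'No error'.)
Step 3

Step 3 is incorrect due to a sign flip.
The step shows: -((x + 1)*log(x + 1) + 1)*exp(x)/(x + 1)
The correct value should be: ((x + 1)*log(x + 1) + 1)*exp(x)/(x + 1)

Explanation: The sign of the whole expression was flipped: the term ((x + 1)*log(x + 1) + 1)*exp(x)/(x + 1) was incorrectly written as -((x + 1)*log(x + 1) + 1)*exp(x)/(x + 1)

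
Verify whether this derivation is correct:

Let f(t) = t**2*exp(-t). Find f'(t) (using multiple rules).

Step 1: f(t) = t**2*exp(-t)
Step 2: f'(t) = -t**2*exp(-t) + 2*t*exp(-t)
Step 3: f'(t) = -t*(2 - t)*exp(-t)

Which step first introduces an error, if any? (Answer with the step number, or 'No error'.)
Step 3

Step 3 is incorrect due to a sign flip.
The step shows: -t*(2 - t)*exp(-t)
The correct value should be: t*(2 - t)*exp(-t)

Explanation: The sign of the whole expression was flipped: the term t*(2 - t)*exp(-t) was incorrectly written as -t*(2 - t)*exp(-t)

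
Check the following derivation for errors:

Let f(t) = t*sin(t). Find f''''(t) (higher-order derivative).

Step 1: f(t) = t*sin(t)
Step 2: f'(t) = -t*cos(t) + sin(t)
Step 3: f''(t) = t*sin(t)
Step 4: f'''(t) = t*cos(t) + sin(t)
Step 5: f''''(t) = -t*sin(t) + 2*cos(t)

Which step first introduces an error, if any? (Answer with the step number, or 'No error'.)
Step 2

Step 2 is incorrect due to a sign flip.
The step shows: -t*cos(t) + sin(t)
The correct value should be: t*cos(t) + sin(t)

Explanation: The sign of one term was flipped: the term t*cos(t) was incorrectly written as -t*cos(t)
The later steps are derived from this incorrect expression, so the error originates in Step 2.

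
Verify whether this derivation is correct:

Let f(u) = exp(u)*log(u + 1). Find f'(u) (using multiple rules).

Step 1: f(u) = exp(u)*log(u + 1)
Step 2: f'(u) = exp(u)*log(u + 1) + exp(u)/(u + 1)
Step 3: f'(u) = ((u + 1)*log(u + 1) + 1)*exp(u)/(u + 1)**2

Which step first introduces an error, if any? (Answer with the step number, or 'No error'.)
Step 3

Step 3 is incorrect due to a wrong exponent.
The step shows: ((u + 1)*log(u + 1) + 1)*exp(u)/(u + 1)**2
The correct value should be: ((u + 1)*log(u + 1) + 1)*exp(u)/(u + 1)

Explanation: The exponent -1 on u + 1 was incorrectly written as -2: the term ((u + 1)*log(u + 1) + 1)*exp(u)/(u + 1) was incorrectly written as ((u + 1)*log(u + 1) + 1)*exp(u)/(u + 1)**2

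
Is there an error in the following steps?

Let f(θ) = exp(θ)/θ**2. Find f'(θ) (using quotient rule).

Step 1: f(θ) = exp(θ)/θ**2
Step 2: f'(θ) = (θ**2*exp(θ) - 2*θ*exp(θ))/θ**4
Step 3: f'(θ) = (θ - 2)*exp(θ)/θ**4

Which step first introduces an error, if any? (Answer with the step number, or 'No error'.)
Step 3

Step 3 is incorrect due to a wrong exponent.
The step shows: (θ - 2)*exp(θ)/θ**4
The correct value should be: (θ - 2)*exp(θ)/θ**3

Explanation: The exponent -3 on θ was incorrectly written as -4: the term (θ - 2)*exp(θ)/θ**3 was incorrectly written as (θ - 2)*exp(θ)/θ**4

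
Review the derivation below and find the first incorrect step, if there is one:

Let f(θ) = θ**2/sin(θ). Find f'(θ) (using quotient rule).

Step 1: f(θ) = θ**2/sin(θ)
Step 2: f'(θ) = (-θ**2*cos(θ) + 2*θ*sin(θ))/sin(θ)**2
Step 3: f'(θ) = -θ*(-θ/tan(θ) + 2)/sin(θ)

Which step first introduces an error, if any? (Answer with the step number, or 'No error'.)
Step 3

Step 3 is incorrect due to a sign flip.
The step shows: -θ*(-θ/tan(θ) + 2)/sin(θ)
The correct value should be: θ*(-θ/tan(θ) + 2)/sin(θ)

Explanation: The sign of the whole expression was flipped: the term θ*(-θ/tan(θ) + 2)/sin(θ) was incorrectly written as -θ*(-θ/tan(θ) + 2)/sin(θ)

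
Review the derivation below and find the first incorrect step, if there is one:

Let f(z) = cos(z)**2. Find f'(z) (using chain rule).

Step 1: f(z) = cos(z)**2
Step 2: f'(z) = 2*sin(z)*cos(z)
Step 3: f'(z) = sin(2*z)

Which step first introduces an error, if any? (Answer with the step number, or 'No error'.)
Step 2

Step 2 is incorrect due to a sign flip.
The step shows: 2*sin(z)*cos(z)
The correct value should be: -2*sin(z)*cos(z)

Explanation: The sign of the whole expression was flipped: the term -2*sin(z)*cos(z) was incorrectly written as 2*sin(z)*cos(z)
The later steps are derived from this incorrect expression, so the error originates in Step 2.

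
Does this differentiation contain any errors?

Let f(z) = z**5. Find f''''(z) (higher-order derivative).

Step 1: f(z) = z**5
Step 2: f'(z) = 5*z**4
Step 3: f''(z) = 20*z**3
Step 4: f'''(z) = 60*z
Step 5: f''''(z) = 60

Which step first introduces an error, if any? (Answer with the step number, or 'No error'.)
Step 4

Step 4 is incorrect due to a wrong exponent.
The step shows: 60*z
The correct value should be: 60*z**2

Explanation: The exponent 2 on z was incorrectly written as 1: the term 60*z**2 was incorrectly written as 60*z
The later steps are derived from this incorrect expression, so the error originates in Step 4.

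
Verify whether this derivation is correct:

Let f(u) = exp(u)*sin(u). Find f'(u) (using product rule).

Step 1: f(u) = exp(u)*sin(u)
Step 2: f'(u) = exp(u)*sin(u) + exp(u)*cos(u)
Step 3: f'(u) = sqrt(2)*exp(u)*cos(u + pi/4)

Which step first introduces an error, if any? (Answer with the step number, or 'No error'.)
Step 3

Step 3 is incorrect due to a wrong trig function.
The step shows: sqrt(2)*exp(u)*cos(u + pi/4)
The correct value should be: sqrt(2)*exp(u)*sin(u + pi/4)

Explanation: sin(u + pi/4) was incorrectly written as cos(u + pi/4): the term sqrt(2)*exp(u)*sin(u + pi/4) was incorrectly written as sqrt(2)*exp(u)*cos(u + pi/4)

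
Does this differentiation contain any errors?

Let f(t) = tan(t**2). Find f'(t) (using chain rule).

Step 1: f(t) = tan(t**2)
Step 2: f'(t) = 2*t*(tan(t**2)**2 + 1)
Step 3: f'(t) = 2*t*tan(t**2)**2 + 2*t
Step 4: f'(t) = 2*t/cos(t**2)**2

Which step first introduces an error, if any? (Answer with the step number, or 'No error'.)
No error

All steps in this derivation are correct.
The final answer f'(t) = 2*t/cos(t**2)**2 is valid.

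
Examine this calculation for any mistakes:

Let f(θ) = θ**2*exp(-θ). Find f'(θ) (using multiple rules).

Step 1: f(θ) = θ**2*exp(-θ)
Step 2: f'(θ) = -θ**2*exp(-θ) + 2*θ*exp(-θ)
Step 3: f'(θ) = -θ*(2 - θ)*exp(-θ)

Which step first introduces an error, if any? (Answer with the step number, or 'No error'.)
Step 3

Step 3 is incorrect due to a sign flip.
The step shows: -θ*(2 - θ)*exp(-θ)
The correct value should be: θ*(2 - θ)*exp(-θ)

Explanation: The sign of the whole expression was flipped: the term θ*(2 - θ)*exp(-θ) was incorrectly written as -θ*(2 - θ)*exp(-θ)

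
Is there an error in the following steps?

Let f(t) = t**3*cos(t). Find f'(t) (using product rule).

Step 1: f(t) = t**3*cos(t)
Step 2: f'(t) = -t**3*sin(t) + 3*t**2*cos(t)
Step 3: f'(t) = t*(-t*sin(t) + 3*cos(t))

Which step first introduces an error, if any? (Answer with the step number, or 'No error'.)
Step 3

Step 3 is incorrect due to a wrong exponent.
The step shows: t*(-t*sin(t) + 3*cos(t))
The correct value should be: t**2*(-t*sin(t) + 3*cos(t))

Explanation: The exponent 2 on t was incorrectly written as 1: the term t**2*(-t*sin(t) + 3*cos(t)) was incorrectly written as t*(-t*sin(t) + 3*cos(t))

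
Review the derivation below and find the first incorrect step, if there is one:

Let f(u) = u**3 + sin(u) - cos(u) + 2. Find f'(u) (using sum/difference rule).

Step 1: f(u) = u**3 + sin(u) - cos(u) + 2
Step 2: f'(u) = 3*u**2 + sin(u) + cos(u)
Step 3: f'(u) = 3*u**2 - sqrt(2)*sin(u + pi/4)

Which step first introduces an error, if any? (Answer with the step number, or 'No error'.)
Step 3

Step 3 is incorrect due to a sign flip.
The step shows: 3*u**2 - sqrt(2)*sin(u + pi/4)
The correct value should be: 3*u**2 + sqrt(2)*sin(u + pi/4)

Explanation: The sign of one term was flipped: the term sqrt(2)*sin(u + pi/4) was incorrectly written as -sqrt(2)*sin(u + pi/4)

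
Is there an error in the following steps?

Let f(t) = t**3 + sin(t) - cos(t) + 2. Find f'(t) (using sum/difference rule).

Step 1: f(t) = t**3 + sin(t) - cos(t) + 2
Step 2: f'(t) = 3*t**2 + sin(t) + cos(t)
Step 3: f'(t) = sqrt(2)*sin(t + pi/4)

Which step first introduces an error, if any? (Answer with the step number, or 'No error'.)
Step 3

Step 3 is incorrect due to a dropped term.
The step shows: sqrt(2)*sin(t + pi/4)
The correct value should be: 3*t**2 + sqrt(2)*sin(t + pi/4)

Explanation: A term was dropped: the term 3*t**2 was incorrectly omitted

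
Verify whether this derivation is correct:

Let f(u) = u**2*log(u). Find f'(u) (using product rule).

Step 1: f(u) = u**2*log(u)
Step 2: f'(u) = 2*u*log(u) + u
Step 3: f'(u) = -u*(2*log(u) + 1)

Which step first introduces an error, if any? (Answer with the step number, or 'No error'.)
Step 3

Step 3 is incorrect due to a sign flip.
The step shows: -u*(2*log(u) + 1)
The correct value should be: u*(2*log(u) + 1)

Explanation: The sign of the whole expression was flipped: the term u*(2*log(u) + 1) was incorrectly written as -u*(2*log(u) + 1)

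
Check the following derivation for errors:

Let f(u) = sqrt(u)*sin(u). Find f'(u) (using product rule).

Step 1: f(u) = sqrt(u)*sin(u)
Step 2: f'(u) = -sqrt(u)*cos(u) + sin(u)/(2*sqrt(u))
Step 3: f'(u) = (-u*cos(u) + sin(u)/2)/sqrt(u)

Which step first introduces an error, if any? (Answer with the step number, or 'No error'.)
Step 2

Step 2 is incorrect due to a sign flip.
The step shows: -sqrt(u)*cos(u) + sin(u)/(2*sqrt(u))
The correct value should be: sqrt(u)*cos(u) + sin(u)/(2*sqrt(u))

Explanation: The sign of one term was flipped: the term sqrt(u)*cos(u) was incorrectly written as -sqrt(u)*cos(u)
The later steps are derived from this incorrect expression, so the error originates in Step 2.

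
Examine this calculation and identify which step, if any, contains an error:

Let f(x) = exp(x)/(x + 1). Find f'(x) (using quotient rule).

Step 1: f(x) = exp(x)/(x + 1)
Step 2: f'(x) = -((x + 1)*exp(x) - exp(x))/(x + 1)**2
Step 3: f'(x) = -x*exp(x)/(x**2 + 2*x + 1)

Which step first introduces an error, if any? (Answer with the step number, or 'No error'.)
Step 2

Step 2 is incorrect due to a sign flip.
The step shows: -((x + 1)*exp(x) - exp(x))/(x + 1)**2
The correct value should be: ((x + 1)*exp(x) - exp(x))/(x + 1)**2

Explanation: The sign of the whole expression was flipped: the term ((x + 1)*exp(x) - exp(x))/(x + 1)**2 was incorrectly written as -((x + 1)*exp(x) - exp(x))/(x + 1)**2
The later steps are derived from this incorrect expression, so the error originates in Step 2.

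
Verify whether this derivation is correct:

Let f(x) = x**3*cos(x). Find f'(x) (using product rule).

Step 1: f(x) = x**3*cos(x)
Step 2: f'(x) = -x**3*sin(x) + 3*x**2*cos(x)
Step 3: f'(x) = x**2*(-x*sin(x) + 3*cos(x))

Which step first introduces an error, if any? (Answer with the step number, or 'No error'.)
No error

All steps in this derivation are correct.
The final answer f'(x) = x**2*(-x*sin(x) + 3*cos(x)) is valid.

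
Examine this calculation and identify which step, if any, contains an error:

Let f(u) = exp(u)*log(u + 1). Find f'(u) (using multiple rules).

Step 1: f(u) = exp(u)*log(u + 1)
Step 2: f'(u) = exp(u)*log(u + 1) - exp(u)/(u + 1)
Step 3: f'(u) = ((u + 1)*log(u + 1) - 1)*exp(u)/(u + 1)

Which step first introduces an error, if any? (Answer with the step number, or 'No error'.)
Step 2

Step 2 is incorrect due to a sign flip.
The step shows: exp(u)*log(u + 1) - exp(u)/(u + 1)
The correct value should be: exp(u)*log(u + 1) + exp(u)/(u + 1)

Explanation: The sign of one term was flipped: the term exp(u)/(u + 1) was incorrectly written as -exp(u)/(u + 1)
The later steps are derived from this incorrect expression, so the error originates in Step 2.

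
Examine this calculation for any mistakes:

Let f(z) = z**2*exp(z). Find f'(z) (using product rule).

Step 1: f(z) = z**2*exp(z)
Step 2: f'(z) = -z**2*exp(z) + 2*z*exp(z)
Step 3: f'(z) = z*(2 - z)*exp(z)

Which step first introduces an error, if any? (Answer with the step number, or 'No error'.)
Step 2

Step 2 is incorrect due to a sign flip.
The step shows: -z**2*exp(z) + 2*z*exp(z)
The correct value should be: z**2*exp(z) + 2*z*exp(z)

Explanation: The sign of one term was flipped: the term z**2*exp(z) was incorrectly written as -z**2*exp(z)
The later steps are derived from this incorrect expression, so the error originates in Step 2.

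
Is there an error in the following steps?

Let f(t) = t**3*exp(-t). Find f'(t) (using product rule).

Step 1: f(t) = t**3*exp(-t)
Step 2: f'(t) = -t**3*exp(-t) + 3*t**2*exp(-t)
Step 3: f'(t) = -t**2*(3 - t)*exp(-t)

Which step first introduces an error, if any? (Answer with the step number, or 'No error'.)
Step 3

Step 3 is incorrect due to a sign flip.
The step shows: -t**2*(3 - t)*exp(-t)
The correct value should be: t**2*(3 - t)*exp(-t)

Explanation: The sign of the whole expression was flipped: the term t**2*(3 - t)*exp(-t) was incorrectly written as -t**2*(3 - t)*exp(-t)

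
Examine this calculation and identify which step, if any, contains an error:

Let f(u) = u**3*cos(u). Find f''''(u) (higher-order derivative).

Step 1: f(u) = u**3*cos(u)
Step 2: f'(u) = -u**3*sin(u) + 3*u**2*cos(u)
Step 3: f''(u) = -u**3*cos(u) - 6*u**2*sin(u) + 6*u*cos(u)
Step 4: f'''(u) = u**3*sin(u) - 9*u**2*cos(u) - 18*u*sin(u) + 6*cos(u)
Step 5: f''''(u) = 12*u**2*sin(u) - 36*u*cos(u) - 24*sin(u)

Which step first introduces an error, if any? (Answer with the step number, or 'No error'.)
Step 5

Step 5 is incorrect due to a dropped term.
The step shows: 12*u**2*sin(u) - 36*u*cos(u) - 24*sin(u)
The correct value should be: u**3*cos(u) + 12*u**2*sin(u) - 36*u*cos(u) - 24*sin(u)

Explanation: A term was dropped: the term u**3*cos(u) was incorrectly omitted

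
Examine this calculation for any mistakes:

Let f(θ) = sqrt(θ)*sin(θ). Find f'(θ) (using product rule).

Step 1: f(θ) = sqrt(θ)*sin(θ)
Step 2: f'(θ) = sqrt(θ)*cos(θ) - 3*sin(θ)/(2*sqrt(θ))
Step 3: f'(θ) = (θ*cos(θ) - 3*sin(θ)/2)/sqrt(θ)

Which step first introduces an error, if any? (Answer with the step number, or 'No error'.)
Step 2

Step 2 is incorrect due to a wrong coefficient.
The step shows: sqrt(θ)*cos(θ) - 3*sin(θ)/(2*sqrt(θ))
The correct value should be: sqrt(θ)*cos(θ) + sin(θ)/(2*sqrt(θ))

Explanation: The coefficient 1/2 was incorrectly written as -3/2: the term sin(θ)/(2*sqrt(θ)) was incorrectly written as -3*sin(θ)/(2*sqrt(θ))
The later steps are derived from this incorrect expression, so the error originates in Step 2.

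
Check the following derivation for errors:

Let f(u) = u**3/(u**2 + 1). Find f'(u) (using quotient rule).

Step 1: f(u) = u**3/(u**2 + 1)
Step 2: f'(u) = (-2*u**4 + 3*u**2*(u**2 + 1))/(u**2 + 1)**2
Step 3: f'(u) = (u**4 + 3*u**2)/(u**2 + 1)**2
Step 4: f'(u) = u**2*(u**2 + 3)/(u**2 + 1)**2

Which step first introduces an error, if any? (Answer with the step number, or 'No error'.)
No error

All steps in this derivation are correct.
The final answer f'(u) = u**2*(u**2 + 3)/(u**2 + 1)**2 is valid.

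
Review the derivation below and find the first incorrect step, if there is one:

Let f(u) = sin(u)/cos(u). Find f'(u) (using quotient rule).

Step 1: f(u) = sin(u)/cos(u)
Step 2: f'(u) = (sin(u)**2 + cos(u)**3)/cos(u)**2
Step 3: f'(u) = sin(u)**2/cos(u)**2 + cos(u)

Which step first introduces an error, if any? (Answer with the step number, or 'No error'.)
Step 2

Step 2 is incorrect due to a wrong exponent.
The step shows: (sin(u)**2 + cos(u)**3)/cos(u)**2
The correct value should be: (sin(u)**2 + cos(u)**2)/cos(u)**2

Explanation: The exponent 2 on cos(u) was incorrectly written as 3: the term (sin(u)**2 + cos(u)**2)/cos(u)**2 was incorrectly written as (sin(u)**2 + cos(u)**3)/cos(u)**2
The later steps are derived from this incorrect expression, so the error originates in Step 2.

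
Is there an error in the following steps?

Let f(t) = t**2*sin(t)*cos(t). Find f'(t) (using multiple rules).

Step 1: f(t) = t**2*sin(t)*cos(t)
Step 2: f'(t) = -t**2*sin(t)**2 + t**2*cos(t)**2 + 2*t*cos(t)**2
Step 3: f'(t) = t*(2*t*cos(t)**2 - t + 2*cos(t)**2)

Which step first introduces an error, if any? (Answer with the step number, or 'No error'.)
Step 2

Step 2 is incorrect due to a wrong trig function.
The step shows: -t**2*sin(t)**2 + t**2*cos(t)**2 + 2*t*cos(t)**2
The correct value should be: -t**2*sin(t)**2 + t**2*cos(t)**2 + 2*t*sin(t)*cos(t)

Explanation: sin(t) was incorrectly written as cos(t): the term 2*t*sin(t)*cos(t) was incorrectly written as 2*t*cos(t)**2
The later steps are derived from this incorrect expression, so the error originates in Step 2.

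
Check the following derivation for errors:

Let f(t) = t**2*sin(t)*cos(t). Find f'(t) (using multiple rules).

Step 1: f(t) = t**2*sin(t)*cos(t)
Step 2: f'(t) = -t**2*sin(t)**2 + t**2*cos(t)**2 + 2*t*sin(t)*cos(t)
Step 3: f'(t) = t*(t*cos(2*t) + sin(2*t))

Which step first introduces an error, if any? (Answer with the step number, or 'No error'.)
No error

All steps in this derivation are correct.
The final answer f'(t) = t*(t*cos(2*t) + sin(2*t)) is valid.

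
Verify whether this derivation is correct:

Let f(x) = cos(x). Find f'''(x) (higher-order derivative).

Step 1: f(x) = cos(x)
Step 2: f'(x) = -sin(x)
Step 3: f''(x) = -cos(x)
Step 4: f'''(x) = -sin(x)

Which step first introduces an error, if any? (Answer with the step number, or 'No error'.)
Step 4

Step 4 is incorrect due to a sign flip.
The step shows: -sin(x)
The correct value should be: sin(x)

Explanation: The sign of the whole expression was flipped: the term sin(x) was incorrectly written as -sin(x)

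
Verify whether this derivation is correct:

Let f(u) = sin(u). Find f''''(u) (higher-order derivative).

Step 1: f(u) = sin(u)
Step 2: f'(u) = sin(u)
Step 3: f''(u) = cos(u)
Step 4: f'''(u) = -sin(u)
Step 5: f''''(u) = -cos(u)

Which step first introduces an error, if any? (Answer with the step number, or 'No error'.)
Step 2

Step 2 is incorrect due to a wrong trig function.
The step shows: sin(u)
The correct value should be: cos(u)

Explanation: cos(u) was incorrectly written as sin(u): the term cos(u) was incorrectly written as sin(u)
The later steps are derived from this incorrect expression, so the error originates in Step 2.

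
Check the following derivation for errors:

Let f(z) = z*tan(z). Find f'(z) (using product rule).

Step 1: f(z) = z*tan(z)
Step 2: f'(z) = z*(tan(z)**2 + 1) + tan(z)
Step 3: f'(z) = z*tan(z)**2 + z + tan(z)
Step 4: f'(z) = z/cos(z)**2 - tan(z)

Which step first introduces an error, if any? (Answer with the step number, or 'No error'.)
Step 4

Step 4 is incorrect due to a sign flip.
The step shows: z/cos(z)**2 - tan(z)
The correct value should be: z/cos(z)**2 + tan(z)

Explanation: The sign of one term was flipped: the term tan(z) was incorrectly written as -tan(z)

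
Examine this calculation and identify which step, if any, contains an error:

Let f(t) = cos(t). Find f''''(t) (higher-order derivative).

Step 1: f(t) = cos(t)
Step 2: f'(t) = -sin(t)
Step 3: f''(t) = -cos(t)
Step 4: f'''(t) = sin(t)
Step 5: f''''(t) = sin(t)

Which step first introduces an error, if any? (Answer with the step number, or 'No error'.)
Step 5

Step 5 is incorrect due to a wrong trig function.
The step shows: sin(t)
The correct value should be: cos(t)

Explanation: cos(t) was incorrectly written as sin(t): the term cos(t) was incorrectly written as sin(t)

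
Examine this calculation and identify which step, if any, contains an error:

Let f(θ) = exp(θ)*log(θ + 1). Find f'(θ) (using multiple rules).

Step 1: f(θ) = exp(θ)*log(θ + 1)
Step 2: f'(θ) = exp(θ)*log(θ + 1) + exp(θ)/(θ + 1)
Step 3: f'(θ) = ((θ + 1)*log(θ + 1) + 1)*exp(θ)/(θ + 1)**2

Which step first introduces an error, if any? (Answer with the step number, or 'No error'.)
Step 3

Step 3 is incorrect due to a wrong exponent.
The step shows: ((θ + 1)*log(θ + 1) + 1)*exp(θ)/(θ + 1)**2
The correct value should be: ((θ + 1)*log(θ + 1) + 1)*exp(θ)/(θ + 1)

Explanation: The exponent -1 on θ + 1 was incorrectly written as -2: the term ((θ + 1)*log(θ + 1) + 1)*exp(θ)/(θ + 1) was incorrectly written as ((θ + 1)*log(θ + 1) + 1)*exp(θ)/(θ + 1)**2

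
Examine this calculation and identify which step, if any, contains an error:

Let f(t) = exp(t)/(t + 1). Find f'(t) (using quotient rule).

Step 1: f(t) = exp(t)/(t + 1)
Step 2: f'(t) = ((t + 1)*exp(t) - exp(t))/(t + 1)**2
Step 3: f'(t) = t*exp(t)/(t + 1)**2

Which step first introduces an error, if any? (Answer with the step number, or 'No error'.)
No error

All steps in this derivation are correct.
The final answer f'(t) = t*exp(t)/(t + 1)**2 is valid.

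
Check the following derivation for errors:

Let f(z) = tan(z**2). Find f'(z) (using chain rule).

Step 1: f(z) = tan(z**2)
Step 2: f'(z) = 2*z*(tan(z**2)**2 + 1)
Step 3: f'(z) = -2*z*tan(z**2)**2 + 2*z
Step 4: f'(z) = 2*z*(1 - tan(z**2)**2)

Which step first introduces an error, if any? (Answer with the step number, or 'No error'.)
Step 3

Step 3 is incorrect due to a sign flip.
The step shows: -2*z*tan(z**2)**2 + 2*z
The correct value should be: 2*z*tan(z**2)**2 + 2*z

Explanation: The sign of one term was flipped: the term 2*z*tan(z**2)**2 was incorrectly written as -2*z*tan(z**2)**2
The later steps are derived from this incorrect expression, so the error originates in Step 3.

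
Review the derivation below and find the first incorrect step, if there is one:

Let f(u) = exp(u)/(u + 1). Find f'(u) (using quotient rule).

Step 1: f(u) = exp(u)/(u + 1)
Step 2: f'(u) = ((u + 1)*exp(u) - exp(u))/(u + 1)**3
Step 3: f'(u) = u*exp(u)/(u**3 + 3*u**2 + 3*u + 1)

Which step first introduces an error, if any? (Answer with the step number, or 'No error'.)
Step 2

Step 2 is incorrect due to a wrong exponent.
The step shows: ((u + 1)*exp(u) - exp(u))/(u + 1)**3
The correct value should be: ((u + 1)*exp(u) - exp(u))/(u + 1)**2

Explanation: The exponent -2 on u + 1 was incorrectly written as -3: the term ((u + 1)*exp(u) - exp(u))/(u + 1)**2 was incorrectly written as ((u + 1)*exp(u) - exp(u))/(u + 1)**3
The later steps are derived from this incorrect expression, so the error originates in Step 2.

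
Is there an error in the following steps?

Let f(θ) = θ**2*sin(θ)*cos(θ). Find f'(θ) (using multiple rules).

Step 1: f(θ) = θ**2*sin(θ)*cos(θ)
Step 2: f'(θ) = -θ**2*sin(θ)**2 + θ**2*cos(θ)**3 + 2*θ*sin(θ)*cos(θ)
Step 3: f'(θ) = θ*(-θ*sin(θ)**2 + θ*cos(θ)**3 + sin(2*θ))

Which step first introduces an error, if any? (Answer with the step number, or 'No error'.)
Step 2

Step 2 is incorrect due to a wrong exponent.
The step shows: -θ**2*sin(θ)**2 + θ**2*cos(θ)**3 + 2*θ*sin(θ)*cos(θ)
The correct value should be: -θ**2*sin(θ)**2 + θ**2*cos(θ)**2 + 2*θ*sin(θ)*cos(θ)

Explanation: The exponent 2 on cos(θ) was incorrectly written as 3: the term θ**2*cos(θ)**2 was incorrectly written as θ**2*cos(θ)**3
The later steps are derived from this incorrect expression, so the error originates in Step 2.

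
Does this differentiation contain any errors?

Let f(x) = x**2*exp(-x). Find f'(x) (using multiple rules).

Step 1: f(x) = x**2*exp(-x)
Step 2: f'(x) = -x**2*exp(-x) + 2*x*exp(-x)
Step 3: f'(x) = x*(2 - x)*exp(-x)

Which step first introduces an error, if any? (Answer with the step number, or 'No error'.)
No error

All steps in this derivation are correct.
The final answer f'(x) = x*(2 - x)*exp(-x) is valid.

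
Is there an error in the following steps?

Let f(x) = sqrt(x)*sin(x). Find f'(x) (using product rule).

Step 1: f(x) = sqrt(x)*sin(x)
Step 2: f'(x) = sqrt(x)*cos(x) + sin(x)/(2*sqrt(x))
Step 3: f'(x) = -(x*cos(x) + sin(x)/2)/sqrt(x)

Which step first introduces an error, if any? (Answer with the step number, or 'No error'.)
Step 3

Step 3 is incorrect due to a sign flip.
The step shows: -(x*cos(x) + sin(x)/2)/sqrt(x)
The correct value should be: (x*cos(x) + sin(x)/2)/sqrt(x)

Explanation: The sign of the whole expression was flipped: the term (x*cos(x) + sin(x)/2)/sqrt(x) was incorrectly written as -(x*cos(x) + sin(x)/2)/sqrt(x)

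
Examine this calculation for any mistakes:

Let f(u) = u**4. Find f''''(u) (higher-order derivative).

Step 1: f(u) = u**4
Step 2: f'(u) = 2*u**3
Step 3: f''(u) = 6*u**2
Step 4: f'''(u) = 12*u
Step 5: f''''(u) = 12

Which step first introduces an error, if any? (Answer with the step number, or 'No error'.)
Step 2

Step 2 is incorrect due to a wrong coefficient.
The step shows: 2*u**3
The correct value should be: 4*u**3

Explanation: The coefficient 4 was incorrectly written as 2: the term 4*u**3 was incorrectly written as 2*u**3
The later steps are derived from this incorrect expression, so the error originates in Step 2.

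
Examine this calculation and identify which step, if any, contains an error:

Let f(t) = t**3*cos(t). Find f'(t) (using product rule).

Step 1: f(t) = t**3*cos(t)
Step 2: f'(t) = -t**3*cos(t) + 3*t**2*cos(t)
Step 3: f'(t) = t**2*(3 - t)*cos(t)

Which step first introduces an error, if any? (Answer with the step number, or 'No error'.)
Step 2

Step 2 is incorrect due to a wrong trig function.
The step shows: -t**3*cos(t) + 3*t**2*cos(t)
The correct value should be: -t**3*sin(t) + 3*t**2*cos(t)

Explanation: sin(t) was incorrectly written as cos(t): the term -t**3*sin(t) was incorrectly written as -t**3*cos(t)
The later steps are derived from this incorrect expression, so the error originates in Step 2.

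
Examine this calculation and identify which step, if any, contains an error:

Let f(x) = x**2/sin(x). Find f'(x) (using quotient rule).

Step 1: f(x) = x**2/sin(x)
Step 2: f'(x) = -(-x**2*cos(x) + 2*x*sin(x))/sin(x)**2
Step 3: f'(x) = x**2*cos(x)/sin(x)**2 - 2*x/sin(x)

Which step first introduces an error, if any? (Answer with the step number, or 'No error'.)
Step 2

Step 2 is incorrect due to a sign flip.
The step shows: -(-x**2*cos(x) + 2*x*sin(x))/sin(x)**2
The correct value should be: (-x**2*cos(x) + 2*x*sin(x))/sin(x)**2

Explanation: The sign of the whole expression was flipped: the term (-x**2*cos(x) + 2*x*sin(x))/sin(x)**2 was incorrectly written as -(-x**2*cos(x) + 2*x*sin(x))/sin(x)**2
The later steps are derived from this incorrect expression, so the error originates in Step 2.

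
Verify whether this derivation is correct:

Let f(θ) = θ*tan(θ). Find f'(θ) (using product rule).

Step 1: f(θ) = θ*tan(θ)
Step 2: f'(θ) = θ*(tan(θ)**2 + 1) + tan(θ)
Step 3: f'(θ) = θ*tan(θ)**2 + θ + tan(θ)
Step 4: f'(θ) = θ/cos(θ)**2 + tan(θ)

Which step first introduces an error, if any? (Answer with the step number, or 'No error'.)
No error

All steps in this derivation are correct.
The final answer f'(θ) = θ/cos(θ)**2 + tan(θ) is valid.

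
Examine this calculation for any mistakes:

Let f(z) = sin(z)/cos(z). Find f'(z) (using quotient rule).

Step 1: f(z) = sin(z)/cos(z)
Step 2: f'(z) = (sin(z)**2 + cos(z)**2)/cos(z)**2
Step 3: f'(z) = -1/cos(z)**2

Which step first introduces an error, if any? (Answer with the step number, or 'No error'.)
Step 3

Step 3 is incorrect due to a sign flip.
The step shows: -1/cos(z)**2
The correct value should be: cos(z)**(-2)

Explanation: The sign of the whole expression was flipped: the term cos(z)**(-2) was incorrectly written as -1/cos(z)**2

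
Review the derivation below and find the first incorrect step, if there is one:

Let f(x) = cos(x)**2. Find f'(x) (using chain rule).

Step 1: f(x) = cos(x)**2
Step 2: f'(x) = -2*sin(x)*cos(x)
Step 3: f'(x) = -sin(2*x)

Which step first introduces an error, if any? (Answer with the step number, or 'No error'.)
No error

All steps in this derivation are correct.
The final answer f'(x) = -sin(2*x) is valid.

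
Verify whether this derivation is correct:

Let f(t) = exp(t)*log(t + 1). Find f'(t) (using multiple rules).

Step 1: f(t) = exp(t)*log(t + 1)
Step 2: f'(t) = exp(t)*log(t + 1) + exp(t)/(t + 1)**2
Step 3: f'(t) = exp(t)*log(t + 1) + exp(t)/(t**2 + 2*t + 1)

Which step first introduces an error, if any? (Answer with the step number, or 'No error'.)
Step 2

Step 2 is incorrect due to a wrong exponent.
The step shows: exp(t)*log(t + 1) + exp(t)/(t + 1)**2
The correct value should be: exp(t)*log(t + 1) + exp(t)/(t + 1)

Explanation: The exponent -1 on t + 1 was incorrectly written as -2: the term exp(t)/(t + 1) was incorrectly written as exp(t)/(t + 1)**2
The later steps are derived from this incorrect expression, so the error originates in Step 2.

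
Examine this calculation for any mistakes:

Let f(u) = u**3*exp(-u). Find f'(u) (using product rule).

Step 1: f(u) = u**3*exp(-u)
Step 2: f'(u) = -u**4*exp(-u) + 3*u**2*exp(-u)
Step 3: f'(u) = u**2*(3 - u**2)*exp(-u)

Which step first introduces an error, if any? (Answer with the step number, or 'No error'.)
Step 2

Step 2 is incorrect due to a wrong exponent.
The step shows: -u**4*exp(-u) + 3*u**2*exp(-u)
The correct value should be: -u**3*exp(-u) + 3*u**2*exp(-u)

Explanation: The exponent 3 on u was incorrectly written as 4: the term -u**3*exp(-u) was incorrectly written as -u**4*exp(-u)
The later steps are derived from this incorrect expression, so the error originates in Step 2.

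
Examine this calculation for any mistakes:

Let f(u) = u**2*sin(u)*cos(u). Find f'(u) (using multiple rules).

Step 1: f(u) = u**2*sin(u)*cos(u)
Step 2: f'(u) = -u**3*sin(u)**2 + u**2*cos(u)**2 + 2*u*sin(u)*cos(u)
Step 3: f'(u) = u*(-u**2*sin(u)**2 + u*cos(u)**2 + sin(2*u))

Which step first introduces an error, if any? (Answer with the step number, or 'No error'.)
Step 2

Step 2 is incorrect due to a wrong exponent.
The step shows: -u**3*sin(u)**2 + u**2*cos(u)**2 + 2*u*sin(u)*cos(u)
The correct value should be: -u**2*sin(u)**2 + u**2*cos(u)**2 + 2*u*sin(u)*cos(u)

Explanation: The exponent 2 on u was incorrectly written as 3: the term -u**2*sin(u)**2 was incorrectly written as -u**3*sin(u)**2
The later steps are derived from this incorrect expression, so the error originates in Step 2.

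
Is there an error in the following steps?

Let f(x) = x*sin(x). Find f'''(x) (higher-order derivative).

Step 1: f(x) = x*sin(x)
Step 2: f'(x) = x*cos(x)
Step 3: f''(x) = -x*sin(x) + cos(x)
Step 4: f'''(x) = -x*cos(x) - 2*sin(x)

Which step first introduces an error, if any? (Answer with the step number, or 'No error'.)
Step 2

Step 2 is incorrect due to a dropped term.
The step shows: x*cos(x)
The correct value should be: x*cos(x) + sin(x)

Explanation: A term was dropped: the term sin(x) was incorrectly omitted
The later steps are derived from this incorrect expression, so the error originates in Step 2.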